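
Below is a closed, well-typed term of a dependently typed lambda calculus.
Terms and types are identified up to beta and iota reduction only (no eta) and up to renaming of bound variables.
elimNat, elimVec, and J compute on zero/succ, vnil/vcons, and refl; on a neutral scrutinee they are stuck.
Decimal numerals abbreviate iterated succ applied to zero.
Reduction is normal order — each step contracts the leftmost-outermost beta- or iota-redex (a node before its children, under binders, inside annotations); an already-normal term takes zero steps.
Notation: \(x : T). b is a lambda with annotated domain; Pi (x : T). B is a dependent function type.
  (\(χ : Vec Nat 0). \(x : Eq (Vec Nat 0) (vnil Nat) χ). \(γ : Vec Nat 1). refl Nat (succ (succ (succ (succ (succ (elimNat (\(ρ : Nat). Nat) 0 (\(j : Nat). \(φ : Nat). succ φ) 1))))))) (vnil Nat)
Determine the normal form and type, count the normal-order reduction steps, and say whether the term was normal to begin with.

resulting normal form:
  \(χ : Eq (Vec Nat 0) (vnil Nat) (vnil Nat)). \(x : Vec Nat 1). refl Nat 6
inferred type:
  Pi (χ : Eq (Vec Nat 0) (vnil Nat) (vnil Nat)). Pi (x : Vec Nat 1). Eq Nat 6 6
steps to reach normal form (normal order): 5
already normal: no
first contracted redex: a beta-redex


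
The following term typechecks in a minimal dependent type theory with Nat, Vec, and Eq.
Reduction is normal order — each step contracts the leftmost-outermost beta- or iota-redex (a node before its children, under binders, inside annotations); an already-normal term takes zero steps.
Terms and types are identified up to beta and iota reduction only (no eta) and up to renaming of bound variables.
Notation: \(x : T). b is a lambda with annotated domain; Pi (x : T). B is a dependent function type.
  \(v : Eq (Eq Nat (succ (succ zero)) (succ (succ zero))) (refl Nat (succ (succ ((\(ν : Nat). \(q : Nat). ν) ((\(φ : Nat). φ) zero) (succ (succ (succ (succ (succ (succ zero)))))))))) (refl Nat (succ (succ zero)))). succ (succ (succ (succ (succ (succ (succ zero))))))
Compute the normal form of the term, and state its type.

normal form:
  \(v : Eq (Eq Nat (succ (succ zero)) (succ (succ zero))) (refl Nat (succ (succ zero))) (refl Nat (succ (succ zero)))). succ (succ (succ (succ (succ (succ (succ zero))))))
inferred type:
  Pi (v : Eq (Eq Nat (succ (succ zero)) (succ (succ zero))) (refl Nat (succ (succ zero))) (refl Nat (succ (succ zero)))). Nat


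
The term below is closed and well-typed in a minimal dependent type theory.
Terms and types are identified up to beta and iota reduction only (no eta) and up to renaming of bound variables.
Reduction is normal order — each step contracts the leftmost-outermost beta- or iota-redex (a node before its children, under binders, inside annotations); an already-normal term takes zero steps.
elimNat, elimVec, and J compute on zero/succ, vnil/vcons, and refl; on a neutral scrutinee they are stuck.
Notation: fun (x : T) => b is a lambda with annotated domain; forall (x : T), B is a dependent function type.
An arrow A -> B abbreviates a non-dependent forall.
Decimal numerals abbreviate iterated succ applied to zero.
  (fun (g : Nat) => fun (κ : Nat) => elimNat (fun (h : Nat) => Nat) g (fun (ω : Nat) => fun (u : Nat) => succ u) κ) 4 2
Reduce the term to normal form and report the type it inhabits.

reduced normal form:
  6
the term's type:
  Nat


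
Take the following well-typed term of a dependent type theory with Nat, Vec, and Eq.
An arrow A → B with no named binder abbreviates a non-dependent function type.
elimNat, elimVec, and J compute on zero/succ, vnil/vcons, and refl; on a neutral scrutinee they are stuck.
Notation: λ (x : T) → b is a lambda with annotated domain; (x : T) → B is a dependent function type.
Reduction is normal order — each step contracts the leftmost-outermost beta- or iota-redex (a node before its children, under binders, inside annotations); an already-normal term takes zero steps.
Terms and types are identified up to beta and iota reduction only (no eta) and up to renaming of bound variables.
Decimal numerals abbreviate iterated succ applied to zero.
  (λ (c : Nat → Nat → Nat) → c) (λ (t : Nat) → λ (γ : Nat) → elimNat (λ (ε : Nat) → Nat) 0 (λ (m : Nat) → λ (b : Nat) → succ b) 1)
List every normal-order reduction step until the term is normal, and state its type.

reduction (normal order):
  (λ (c : Nat → Nat → Nat) → c) (λ (t : Nat) → λ (γ : Nat) → elimNat (λ (ε : Nat) → Nat) 0 (λ (m : Nat) → λ (b : Nat) → succ b) 1)
  ~> λ (c : Nat) → λ (t : Nat) → elimNat (λ (γ : Nat) → Nat) 0 (λ (ε : Nat) → λ (m : Nat) → succ m) 1
  ~> λ (c : Nat) → λ (t : Nat) → (λ (γ : Nat) → λ (ε : Nat) → succ ε) 0 (elimNat (λ (m : Nat) → Nat) 0 (λ (b : Nat) → λ (w : Nat) → succ w) 0)
  ~> λ (c : Nat) → λ (t : Nat) → (λ (γ : Nat) → succ γ) (elimNat (λ (ε : Nat) → Nat) 0 (λ (m : Nat) → λ (b : Nat) → succ b) 0)
  ~> λ (c : Nat) → λ (t : Nat) → succ (elimNat (λ (γ : Nat) → Nat) 0 (λ (ε : Nat) → λ (m : Nat) → succ m) 0)
  ~> λ (c : Nat) → λ (t : Nat) → 1
type:
  Nat → Nat → Nat


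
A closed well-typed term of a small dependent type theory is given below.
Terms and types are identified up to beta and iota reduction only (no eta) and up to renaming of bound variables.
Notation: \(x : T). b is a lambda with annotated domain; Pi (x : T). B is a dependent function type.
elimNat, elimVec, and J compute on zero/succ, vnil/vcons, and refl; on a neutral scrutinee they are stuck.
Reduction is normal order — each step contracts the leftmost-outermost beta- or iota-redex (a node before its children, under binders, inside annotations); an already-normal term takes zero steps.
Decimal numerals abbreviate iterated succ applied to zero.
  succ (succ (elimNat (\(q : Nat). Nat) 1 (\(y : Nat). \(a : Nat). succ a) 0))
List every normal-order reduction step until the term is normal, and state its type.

normal-order reduction sequence:
  succ (succ (elimNat (\(q : Nat). Nat) 1 (\(y : Nat). \(a : Nat). succ a) 0))
  ~> 3
type:
  Nat


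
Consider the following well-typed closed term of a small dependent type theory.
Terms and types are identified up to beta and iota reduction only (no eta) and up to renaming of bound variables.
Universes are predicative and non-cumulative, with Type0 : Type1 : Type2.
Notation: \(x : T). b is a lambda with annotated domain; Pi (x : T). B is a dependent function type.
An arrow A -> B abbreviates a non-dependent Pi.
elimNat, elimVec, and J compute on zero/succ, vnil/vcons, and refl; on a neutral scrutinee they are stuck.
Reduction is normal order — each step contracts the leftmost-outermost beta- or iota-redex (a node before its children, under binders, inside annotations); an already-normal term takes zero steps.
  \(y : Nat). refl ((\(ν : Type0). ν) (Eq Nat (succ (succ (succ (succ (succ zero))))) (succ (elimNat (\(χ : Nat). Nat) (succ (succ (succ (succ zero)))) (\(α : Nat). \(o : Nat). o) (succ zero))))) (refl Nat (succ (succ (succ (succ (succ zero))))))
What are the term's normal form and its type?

normal form:
  \(y : Nat). refl (Eq Nat (succ (succ (succ (succ (succ zero))))) (succ (succ (succ (succ (succ zero)))))) (refl Nat (succ (succ (succ (succ (succ zero))))))
the term's type:
  Nat -> Eq (Eq Nat (succ (succ (succ (succ (succ zero))))) (succ (succ (succ (succ (succ zero)))))) (refl Nat (succ (succ (succ (succ (succ zero)))))) (refl Nat (succ (succ (succ (succ (succ zero))))))


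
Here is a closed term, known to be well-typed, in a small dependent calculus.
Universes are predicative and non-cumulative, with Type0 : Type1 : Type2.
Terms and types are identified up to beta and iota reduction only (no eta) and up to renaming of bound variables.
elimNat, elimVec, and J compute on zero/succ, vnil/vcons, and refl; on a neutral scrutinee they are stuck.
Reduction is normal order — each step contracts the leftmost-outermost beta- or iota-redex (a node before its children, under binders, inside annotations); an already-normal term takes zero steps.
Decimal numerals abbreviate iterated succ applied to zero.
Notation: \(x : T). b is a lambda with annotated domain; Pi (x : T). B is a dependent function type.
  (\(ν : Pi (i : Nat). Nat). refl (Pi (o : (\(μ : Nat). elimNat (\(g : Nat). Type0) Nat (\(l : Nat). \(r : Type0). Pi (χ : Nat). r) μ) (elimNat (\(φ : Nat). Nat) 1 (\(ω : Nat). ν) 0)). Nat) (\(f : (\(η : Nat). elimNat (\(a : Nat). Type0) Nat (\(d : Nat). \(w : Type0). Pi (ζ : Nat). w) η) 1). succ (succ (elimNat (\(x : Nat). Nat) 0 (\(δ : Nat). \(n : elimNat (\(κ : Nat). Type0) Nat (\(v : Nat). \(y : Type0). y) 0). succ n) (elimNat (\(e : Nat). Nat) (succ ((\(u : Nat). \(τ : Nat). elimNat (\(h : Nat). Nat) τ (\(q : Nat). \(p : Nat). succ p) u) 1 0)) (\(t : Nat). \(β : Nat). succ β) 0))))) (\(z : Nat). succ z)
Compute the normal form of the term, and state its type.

reduced normal form:
  refl (Pi (ν : Pi (i : Nat). Nat). Nat) (\(o : Pi (μ : Nat). Nat). 4)
type:
  Eq (Pi (ν : Pi (i : Nat). Nat). Nat) (\(o : Pi (μ : Nat). Nat). 4) (\(g : Pi (l : Nat). Nat). 4)


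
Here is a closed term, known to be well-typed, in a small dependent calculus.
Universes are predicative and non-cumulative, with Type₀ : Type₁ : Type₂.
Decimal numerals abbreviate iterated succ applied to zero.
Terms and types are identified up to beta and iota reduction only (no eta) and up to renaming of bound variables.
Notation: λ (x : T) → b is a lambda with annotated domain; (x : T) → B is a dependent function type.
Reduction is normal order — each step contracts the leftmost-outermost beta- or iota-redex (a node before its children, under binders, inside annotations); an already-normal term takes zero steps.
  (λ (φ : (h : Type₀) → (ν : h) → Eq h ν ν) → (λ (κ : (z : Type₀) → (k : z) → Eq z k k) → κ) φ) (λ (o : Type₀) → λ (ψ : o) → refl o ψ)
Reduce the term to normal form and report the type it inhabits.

normal form:
  λ (φ : Type₀) → λ (h : φ) → refl φ h
type:
  (φ : Type₀) → (h : φ) → Eq φ h h


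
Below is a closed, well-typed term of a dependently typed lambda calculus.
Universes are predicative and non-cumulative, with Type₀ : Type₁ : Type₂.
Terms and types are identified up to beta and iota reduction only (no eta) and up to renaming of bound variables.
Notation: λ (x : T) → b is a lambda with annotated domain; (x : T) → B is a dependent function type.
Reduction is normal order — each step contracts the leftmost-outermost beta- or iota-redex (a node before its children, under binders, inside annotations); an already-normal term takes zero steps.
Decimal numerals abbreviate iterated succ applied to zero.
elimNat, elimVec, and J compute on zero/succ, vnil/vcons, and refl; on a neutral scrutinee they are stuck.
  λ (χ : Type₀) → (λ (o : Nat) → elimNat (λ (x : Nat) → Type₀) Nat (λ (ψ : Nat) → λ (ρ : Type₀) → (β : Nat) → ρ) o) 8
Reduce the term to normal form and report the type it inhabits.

normal form:
  λ (χ : Type₀) → (o : Nat) → (x : Nat) → (ψ : Nat) → (ρ : Nat) → (β : Nat) → (i : Nat) → (η : Nat) → (σ : Nat) → Nat
type:
  (χ : Type₀) → Type₀


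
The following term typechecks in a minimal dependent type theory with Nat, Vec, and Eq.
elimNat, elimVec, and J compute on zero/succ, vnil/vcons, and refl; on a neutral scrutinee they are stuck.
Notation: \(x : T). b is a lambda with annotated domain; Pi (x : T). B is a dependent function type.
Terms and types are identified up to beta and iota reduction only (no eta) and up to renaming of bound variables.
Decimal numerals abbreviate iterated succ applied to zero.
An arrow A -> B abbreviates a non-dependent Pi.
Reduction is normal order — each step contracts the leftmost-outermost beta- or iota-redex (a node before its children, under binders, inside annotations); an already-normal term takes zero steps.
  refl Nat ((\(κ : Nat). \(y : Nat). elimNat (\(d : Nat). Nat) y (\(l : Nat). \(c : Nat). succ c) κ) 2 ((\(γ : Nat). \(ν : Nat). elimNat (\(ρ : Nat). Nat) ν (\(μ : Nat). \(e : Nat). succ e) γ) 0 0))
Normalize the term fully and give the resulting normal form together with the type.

normal form:
  refl Nat 2
the term's type:
  Eq Nat 2 2


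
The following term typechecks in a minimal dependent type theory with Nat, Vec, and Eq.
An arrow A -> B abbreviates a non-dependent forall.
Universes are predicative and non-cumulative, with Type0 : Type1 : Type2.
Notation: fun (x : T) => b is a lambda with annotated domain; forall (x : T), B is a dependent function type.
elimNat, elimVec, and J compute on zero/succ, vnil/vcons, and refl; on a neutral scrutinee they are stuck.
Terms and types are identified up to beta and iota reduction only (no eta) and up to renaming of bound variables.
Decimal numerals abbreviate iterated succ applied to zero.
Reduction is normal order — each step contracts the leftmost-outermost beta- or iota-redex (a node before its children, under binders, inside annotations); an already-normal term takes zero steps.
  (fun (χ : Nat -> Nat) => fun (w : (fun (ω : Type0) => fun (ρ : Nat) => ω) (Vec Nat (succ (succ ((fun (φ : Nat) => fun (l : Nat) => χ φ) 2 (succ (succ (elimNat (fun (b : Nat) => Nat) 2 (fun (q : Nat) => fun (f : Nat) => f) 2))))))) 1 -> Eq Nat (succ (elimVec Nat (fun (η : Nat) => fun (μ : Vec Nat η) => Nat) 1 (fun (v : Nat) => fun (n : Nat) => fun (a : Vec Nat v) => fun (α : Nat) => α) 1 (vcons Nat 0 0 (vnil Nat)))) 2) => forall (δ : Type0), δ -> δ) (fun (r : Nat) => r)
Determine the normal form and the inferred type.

normal form:
  fun (χ : Vec Nat 4 -> Eq Nat 2 2) => forall (w : Type0), w -> w
the term's type:
  (Vec Nat 4 -> Eq Nat 2 2) -> Type1
observation: the first redex contracted is a beta-redex; the normal form is reached in 12 normal-order steps.


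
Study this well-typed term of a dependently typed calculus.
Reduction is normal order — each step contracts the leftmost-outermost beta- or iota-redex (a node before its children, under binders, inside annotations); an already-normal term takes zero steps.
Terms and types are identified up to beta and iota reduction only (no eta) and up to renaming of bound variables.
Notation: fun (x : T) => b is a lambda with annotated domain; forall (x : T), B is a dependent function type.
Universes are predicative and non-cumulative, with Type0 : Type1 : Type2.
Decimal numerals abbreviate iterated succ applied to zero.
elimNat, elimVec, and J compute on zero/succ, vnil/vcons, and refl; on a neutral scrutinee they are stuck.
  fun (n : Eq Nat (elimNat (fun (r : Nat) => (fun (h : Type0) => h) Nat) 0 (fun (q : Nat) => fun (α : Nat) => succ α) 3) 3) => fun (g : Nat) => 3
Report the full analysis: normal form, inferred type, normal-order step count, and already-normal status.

reduced normal form:
  fun (n : Eq Nat 3 3) => fun (r : Nat) => 3
inferred type:
  forall (n : Eq Nat 3 3), forall (r : Nat), Nat
steps to reach normal form (normal order): 10
already normal: no
first redex: an elimNat iota-redex


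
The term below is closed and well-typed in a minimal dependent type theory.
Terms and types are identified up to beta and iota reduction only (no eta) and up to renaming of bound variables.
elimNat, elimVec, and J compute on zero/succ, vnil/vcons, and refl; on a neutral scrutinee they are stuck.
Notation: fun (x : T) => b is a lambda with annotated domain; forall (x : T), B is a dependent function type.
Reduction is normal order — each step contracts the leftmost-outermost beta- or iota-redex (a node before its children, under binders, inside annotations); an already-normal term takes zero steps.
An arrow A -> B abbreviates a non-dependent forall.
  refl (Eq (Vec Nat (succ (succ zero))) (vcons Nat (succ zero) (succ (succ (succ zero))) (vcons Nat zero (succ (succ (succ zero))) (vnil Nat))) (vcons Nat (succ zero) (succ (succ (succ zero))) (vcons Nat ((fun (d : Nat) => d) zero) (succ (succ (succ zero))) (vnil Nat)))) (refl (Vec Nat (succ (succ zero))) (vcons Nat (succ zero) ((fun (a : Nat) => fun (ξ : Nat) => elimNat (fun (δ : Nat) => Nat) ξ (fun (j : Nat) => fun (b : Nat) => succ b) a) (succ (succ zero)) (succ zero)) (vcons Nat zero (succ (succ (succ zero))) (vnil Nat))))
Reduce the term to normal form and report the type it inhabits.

resulting normal form:
  refl (Eq (Vec Nat (succ (succ zero))) (vcons Nat (succ zero) (succ (succ (succ zero))) (vcons Nat zero (succ (succ (succ zero))) (vnil Nat))) (vcons Nat (succ zero) (succ (succ (succ zero))) (vcons Nat zero (succ (succ (succ zero))) (vnil Nat)))) (refl (Vec Nat (succ (succ zero))) (vcons Nat (succ zero) (succ (succ (succ zero))) (vcons Nat zero (succ (succ (succ zero))) (vnil Nat))))
inferred type:
  Eq (Eq (Vec Nat (succ (succ zero))) (vcons Nat (succ zero) (succ (succ (succ zero))) (vcons Nat zero (succ (succ (succ zero))) (vnil Nat))) (vcons Nat (succ zero) (succ (succ (succ zero))) (vcons Nat zero (succ (succ (succ zero))) (vnil Nat)))) (refl (Vec Nat (succ (succ zero))) (vcons Nat (succ zero) (succ (succ (succ zero))) (vcons Nat zero (succ (succ (succ zero))) (vnil Nat)))) (refl (Vec Nat (succ (succ zero))) (vcons Nat (succ zero) (succ (succ (succ zero))) (vcons Nat zero (succ (succ (succ zero))) (vnil Nat))))
observation: contracting a beta-redex first, the term normalizes in 10 steps.


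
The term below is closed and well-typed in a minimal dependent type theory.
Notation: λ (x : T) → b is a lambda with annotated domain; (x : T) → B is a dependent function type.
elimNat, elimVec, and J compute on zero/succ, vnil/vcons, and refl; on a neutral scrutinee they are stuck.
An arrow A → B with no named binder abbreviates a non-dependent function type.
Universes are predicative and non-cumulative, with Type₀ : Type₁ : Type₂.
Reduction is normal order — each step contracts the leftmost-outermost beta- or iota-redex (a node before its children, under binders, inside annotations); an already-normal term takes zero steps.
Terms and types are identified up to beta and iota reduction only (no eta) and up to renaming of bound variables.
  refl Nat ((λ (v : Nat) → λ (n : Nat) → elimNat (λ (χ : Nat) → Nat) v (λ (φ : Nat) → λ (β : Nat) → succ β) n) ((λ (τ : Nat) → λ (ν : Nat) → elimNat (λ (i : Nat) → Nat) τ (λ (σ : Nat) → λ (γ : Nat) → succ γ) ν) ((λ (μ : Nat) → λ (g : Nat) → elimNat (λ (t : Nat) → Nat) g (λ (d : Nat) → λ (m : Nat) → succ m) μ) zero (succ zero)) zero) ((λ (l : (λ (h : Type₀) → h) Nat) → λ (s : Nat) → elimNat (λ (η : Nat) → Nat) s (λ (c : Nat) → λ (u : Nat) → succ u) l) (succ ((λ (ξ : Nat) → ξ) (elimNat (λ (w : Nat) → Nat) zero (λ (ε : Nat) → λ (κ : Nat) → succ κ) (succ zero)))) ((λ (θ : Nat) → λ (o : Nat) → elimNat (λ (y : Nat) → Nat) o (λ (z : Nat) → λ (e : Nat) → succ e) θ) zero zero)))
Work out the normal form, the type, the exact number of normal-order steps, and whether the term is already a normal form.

resulting normal form:
  refl Nat (succ (succ (succ zero)))
type:
  Eq Nat (succ (succ (succ zero))) (succ (succ (succ zero)))
steps to reach normal form (normal order): 32
term was already normal: no
first contracted redex: a beta-redex


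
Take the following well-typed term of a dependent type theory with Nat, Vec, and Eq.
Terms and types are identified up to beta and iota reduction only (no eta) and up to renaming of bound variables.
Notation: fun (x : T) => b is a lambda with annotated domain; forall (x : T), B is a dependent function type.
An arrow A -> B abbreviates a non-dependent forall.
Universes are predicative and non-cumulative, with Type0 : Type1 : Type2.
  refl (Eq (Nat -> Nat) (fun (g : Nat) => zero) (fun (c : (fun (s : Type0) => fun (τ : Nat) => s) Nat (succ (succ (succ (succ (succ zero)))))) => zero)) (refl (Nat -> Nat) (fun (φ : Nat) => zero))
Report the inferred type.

type:
  Eq (Eq (Nat -> Nat) (fun (g : Nat) => zero) (fun (c : Nat) => zero)) (refl (Nat -> Nat) (fun (s : Nat) => zero)) (refl (Nat -> Nat) (fun (τ : Nat) => zero))


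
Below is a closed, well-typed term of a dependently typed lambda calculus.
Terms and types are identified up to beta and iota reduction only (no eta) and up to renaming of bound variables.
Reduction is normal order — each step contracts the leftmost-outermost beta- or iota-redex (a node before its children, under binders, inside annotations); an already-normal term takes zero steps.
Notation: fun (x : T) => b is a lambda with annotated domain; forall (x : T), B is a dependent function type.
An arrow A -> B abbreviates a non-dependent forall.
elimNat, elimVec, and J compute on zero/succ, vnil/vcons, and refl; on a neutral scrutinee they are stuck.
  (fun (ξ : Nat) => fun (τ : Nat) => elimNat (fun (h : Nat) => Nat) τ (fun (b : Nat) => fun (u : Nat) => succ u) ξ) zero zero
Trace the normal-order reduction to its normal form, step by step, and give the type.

normal-order reduction:
  (fun (ξ : Nat) => fun (τ : Nat) => elimNat (fun (h : Nat) => Nat) τ (fun (b : Nat) => fun (u : Nat) => succ u) ξ) zero zero
  ~> (fun (ξ : Nat) => elimNat (fun (τ : Nat) => Nat) ξ (fun (h : Nat) => fun (b : Nat) => succ b) zero) zero
  ~> elimNat (fun (ξ : Nat) => Nat) zero (fun (τ : Nat) => fun (h : Nat) => succ h) zero
  ~> zero
inferred type:
  Nat


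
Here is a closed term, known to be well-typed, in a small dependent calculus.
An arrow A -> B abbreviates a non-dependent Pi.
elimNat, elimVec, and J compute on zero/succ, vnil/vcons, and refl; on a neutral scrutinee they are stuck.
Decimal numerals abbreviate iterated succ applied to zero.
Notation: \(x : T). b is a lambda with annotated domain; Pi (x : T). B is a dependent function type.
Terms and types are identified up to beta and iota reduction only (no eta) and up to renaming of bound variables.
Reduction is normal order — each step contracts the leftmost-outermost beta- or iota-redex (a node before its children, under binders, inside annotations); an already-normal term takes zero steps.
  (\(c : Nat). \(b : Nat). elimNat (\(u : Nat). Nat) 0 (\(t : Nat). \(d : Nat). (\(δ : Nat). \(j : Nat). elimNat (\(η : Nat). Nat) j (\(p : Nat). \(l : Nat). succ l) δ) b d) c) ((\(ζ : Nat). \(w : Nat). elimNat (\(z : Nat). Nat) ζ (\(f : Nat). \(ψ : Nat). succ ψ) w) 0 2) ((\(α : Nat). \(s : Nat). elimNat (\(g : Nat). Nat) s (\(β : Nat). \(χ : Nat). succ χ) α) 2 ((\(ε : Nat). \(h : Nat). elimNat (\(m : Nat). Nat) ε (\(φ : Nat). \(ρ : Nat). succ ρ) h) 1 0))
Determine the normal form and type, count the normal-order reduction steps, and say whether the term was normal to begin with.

resulting normal form:
  6
the term's type:
  Nat
steps to reach normal form (normal order): 42
term was already normal: no
first redex: a beta-redex


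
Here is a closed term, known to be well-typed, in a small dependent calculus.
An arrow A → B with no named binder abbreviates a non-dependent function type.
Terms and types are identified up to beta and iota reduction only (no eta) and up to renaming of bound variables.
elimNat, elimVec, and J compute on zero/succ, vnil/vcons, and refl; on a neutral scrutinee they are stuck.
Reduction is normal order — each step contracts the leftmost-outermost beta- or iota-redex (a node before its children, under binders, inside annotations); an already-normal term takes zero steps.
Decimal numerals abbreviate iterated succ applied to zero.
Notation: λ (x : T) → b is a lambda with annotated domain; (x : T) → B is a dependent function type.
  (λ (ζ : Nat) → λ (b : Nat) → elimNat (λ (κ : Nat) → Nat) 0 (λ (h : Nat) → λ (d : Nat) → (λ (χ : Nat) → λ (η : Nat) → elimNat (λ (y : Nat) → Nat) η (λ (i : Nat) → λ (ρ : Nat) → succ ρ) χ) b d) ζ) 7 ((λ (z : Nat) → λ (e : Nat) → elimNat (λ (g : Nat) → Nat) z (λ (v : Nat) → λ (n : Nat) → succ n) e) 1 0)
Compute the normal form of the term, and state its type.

resulting normal form:
  7
inferred type:
  Nat
observation: normalization takes exactly 87 steps under the normal-order strategy.


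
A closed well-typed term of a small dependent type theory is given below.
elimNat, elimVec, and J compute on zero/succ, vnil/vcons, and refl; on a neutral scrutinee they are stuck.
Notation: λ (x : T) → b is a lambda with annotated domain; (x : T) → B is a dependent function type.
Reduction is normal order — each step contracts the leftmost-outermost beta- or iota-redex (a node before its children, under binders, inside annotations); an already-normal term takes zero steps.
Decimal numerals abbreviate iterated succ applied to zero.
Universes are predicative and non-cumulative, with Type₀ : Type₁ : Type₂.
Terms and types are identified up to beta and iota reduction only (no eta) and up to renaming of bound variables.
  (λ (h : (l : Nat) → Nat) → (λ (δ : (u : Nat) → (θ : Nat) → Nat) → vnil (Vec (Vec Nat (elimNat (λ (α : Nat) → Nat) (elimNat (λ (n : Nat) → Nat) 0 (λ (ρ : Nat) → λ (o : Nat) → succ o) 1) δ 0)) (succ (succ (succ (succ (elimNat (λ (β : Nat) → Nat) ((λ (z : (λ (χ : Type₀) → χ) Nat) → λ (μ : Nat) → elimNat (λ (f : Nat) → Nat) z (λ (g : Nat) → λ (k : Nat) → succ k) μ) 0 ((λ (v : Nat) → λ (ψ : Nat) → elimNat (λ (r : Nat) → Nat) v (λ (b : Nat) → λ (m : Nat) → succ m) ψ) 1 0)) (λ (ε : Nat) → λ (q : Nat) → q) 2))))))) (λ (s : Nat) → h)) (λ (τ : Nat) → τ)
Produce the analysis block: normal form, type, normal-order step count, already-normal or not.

normal form:
  vnil (Vec (Vec Nat 1) 5)
type:
  Vec (Vec (Vec Nat 1) 5) 0
reduction steps (normal order): 23
already normal: no
first contracted redex: a beta-redex


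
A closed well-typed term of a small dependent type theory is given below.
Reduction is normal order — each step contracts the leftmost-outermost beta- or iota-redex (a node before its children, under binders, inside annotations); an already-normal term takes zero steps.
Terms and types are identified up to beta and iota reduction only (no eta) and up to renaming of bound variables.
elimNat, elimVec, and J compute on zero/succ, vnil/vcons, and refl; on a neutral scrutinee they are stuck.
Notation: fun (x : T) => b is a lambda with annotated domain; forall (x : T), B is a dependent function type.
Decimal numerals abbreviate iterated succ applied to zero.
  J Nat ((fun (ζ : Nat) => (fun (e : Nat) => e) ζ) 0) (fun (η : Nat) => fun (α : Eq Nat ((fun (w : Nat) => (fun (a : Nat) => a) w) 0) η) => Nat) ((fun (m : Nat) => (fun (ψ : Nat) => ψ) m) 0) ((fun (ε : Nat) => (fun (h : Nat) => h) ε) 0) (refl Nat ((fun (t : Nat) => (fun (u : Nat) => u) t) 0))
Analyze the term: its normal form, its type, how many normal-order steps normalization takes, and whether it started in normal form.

normal form:
  0
inferred type:
  Nat
steps to reach normal form (normal order): 3
already normal: no
first contracted redex: a J iota-redex


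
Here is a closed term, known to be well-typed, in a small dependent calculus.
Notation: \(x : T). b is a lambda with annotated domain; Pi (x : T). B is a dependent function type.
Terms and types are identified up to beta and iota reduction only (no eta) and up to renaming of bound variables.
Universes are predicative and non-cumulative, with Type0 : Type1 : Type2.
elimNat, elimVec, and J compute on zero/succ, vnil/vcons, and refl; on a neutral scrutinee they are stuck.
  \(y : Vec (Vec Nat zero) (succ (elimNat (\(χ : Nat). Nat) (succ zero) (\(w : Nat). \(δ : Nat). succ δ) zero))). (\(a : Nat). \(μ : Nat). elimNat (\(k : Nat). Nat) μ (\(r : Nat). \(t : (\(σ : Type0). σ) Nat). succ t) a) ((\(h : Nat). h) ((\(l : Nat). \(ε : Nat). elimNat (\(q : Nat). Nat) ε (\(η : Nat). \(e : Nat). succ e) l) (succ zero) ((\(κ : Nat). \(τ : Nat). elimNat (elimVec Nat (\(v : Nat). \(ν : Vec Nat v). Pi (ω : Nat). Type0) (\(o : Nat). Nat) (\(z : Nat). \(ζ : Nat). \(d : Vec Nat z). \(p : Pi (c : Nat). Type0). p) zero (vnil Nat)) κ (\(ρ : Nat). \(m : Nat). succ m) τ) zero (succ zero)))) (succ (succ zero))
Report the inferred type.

the term's type:
  Pi (y : Vec (Vec Nat zero) (succ (succ zero))). Nat


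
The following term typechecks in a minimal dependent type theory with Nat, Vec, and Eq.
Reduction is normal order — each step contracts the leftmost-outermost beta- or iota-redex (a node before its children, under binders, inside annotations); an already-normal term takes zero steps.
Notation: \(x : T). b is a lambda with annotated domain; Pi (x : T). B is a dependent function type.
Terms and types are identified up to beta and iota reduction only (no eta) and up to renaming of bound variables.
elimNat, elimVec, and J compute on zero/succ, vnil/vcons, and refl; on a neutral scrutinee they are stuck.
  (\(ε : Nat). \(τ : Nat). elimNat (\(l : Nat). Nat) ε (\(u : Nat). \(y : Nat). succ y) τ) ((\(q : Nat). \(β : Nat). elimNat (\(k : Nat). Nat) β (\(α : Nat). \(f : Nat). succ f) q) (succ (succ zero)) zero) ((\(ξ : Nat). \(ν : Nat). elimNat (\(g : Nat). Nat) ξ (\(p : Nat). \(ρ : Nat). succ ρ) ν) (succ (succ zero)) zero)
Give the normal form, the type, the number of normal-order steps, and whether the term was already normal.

reduced normal form:
  succ (succ (succ (succ zero)))
type:
  Nat
steps to reach normal form (normal order): 21
term was already normal: no
first redex: a beta-redex


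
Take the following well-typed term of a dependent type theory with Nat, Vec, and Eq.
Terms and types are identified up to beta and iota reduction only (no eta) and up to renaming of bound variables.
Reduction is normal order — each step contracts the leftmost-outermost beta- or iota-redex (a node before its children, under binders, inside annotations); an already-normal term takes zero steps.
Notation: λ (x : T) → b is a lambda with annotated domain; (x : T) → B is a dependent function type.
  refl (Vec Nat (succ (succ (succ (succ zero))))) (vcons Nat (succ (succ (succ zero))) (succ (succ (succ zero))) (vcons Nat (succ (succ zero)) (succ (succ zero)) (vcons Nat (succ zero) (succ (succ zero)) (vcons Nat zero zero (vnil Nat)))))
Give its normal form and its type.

reduced normal form:
  refl (Vec Nat (succ (succ (succ (succ zero))))) (vcons Nat (succ (succ (succ zero))) (succ (succ (succ zero))) (vcons Nat (succ (succ zero)) (succ (succ zero)) (vcons Nat (succ zero) (succ (succ zero)) (vcons Nat zero zero (vnil Nat)))))
the term's type:
  Eq (Vec Nat (succ (succ (succ (succ zero))))) (vcons Nat (succ (succ (succ zero))) (succ (succ (succ zero))) (vcons Nat (succ (succ zero)) (succ (succ zero)) (vcons Nat (succ zero) (succ (succ zero)) (vcons Nat zero zero (vnil Nat))))) (vcons Nat (succ (succ (succ zero))) (succ (succ (succ zero))) (vcons Nat (succ (succ zero)) (succ (succ zero)) (vcons Nat (succ zero) (succ (succ zero)) (vcons Nat zero zero (vnil Nat)))))
observation: the term is already in normal form.


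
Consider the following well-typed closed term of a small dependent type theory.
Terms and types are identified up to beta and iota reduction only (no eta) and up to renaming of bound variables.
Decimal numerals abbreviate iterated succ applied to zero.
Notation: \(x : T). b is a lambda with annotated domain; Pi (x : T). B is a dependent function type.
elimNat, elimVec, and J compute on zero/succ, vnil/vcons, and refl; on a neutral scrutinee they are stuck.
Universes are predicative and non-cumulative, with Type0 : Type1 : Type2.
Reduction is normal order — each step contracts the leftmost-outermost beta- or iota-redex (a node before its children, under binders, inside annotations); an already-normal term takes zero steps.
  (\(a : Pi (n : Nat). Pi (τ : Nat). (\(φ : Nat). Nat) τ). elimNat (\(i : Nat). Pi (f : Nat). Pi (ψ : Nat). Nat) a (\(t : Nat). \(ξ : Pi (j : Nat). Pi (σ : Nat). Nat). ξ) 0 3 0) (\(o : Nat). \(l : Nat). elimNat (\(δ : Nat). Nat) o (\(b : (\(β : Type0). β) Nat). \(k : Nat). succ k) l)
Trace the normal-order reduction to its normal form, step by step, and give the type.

reduction (normal order):
  (\(a : Pi (n : Nat). Pi (τ : Nat). (\(φ : Nat). Nat) τ). elimNat (\(i : Nat). Pi (f : Nat). Pi (ψ : Nat). Nat) a (\(t : Nat). \(ξ : Pi (j : Nat). Pi (σ : Nat). Nat). ξ) 0 3 0) (\(o : Nat). \(l : Nat). elimNat (\(δ : Nat). Nat) o (\(b : (\(β : Type0). β) Nat). \(k : Nat). succ k) l)
  ~> elimNat (\(a : Nat). Pi (n : Nat). Pi (τ : Nat). Nat) (\(φ : Nat). \(i : Nat). elimNat (\(f : Nat). Nat) φ (\(ψ : (\(t : Type0). t) Nat). \(ξ : Nat). succ ξ) i) (\(j : Nat). \(σ : Pi (o : Nat). Pi (l : Nat). Nat). σ) 0 3 0
  ~> (\(a : Nat). \(n : Nat). elimNat (\(τ : Nat). Nat) a (\(φ : (\(i : Type0). i) Nat). \(f : Nat). succ f) n) 3 0
  ~> (\(a : Nat). elimNat (\(n : Nat). Nat) 3 (\(τ : (\(φ : Type0). φ) Nat). \(i : Nat). succ i) a) 0
  ~> elimNat (\(a : Nat). Nat) 3 (\(n : (\(τ : Type0). τ) Nat). \(φ : Nat). succ φ) 0
  ~> 3
inferred type:
  Nat


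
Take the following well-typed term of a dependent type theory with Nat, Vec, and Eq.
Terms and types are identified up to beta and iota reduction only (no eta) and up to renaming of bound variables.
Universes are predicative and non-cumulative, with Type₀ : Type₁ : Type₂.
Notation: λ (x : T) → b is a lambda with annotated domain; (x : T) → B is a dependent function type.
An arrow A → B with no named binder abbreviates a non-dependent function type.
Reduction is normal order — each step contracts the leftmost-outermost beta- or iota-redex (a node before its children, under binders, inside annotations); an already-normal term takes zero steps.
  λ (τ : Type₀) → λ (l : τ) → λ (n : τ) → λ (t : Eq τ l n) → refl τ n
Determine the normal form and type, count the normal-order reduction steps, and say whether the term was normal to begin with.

resulting normal form:
  λ (τ : Type₀) → λ (l : τ) → λ (n : τ) → λ (t : Eq τ l n) → refl τ n
type:
  (τ : Type₀) → (l : τ) → (n : τ) → Eq τ l n → Eq τ n n
steps to reach normal form (normal order): 0
already normal: yes


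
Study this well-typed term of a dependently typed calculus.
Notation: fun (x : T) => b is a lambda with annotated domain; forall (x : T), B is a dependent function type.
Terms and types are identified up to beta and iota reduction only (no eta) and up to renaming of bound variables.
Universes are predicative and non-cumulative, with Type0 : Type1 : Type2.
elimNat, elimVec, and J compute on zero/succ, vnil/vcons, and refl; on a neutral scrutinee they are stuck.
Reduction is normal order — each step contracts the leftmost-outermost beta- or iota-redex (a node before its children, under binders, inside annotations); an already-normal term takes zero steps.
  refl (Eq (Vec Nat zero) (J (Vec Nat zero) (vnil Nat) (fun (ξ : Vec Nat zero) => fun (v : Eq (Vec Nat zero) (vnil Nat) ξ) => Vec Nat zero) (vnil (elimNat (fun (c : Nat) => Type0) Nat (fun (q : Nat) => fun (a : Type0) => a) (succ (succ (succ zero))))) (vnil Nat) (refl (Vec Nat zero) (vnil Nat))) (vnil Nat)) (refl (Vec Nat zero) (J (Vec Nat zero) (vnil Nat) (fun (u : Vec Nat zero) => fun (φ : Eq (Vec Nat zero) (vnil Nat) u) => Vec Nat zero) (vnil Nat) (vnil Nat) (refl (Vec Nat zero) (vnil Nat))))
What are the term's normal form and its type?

resulting normal form:
  refl (Eq (Vec Nat zero) (vnil Nat) (vnil Nat)) (refl (Vec Nat zero) (vnil Nat))
type:
  Eq (Eq (Vec Nat zero) (vnil Nat) (vnil Nat)) (refl (Vec Nat zero) (vnil Nat)) (refl (Vec Nat zero) (vnil Nat))
observation: normalization takes exactly 12 steps under the normal-order strategy.


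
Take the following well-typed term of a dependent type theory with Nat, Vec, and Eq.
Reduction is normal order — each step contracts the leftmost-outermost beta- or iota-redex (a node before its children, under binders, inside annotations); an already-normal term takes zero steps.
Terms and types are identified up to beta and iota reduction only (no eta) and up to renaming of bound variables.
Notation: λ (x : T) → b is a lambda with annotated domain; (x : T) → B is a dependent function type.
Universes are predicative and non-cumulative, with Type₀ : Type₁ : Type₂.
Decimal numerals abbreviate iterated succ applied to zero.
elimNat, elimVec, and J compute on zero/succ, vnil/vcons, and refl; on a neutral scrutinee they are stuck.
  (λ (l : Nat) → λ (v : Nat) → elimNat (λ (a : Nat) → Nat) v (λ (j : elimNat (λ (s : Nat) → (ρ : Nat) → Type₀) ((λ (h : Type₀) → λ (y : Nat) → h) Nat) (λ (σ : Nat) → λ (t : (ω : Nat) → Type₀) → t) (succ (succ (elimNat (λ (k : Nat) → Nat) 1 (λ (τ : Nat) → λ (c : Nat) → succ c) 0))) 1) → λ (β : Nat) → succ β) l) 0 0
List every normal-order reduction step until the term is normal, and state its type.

normal-order reduction:
  (λ (l : Nat) → λ (v : Nat) → elimNat (λ (a : Nat) → Nat) v (λ (j : elimNat (λ (s : Nat) → (ρ : Nat) → Type₀) ((λ (h : Type₀) → λ (y : Nat) → h) Nat) (λ (σ : Nat) → λ (t : (ω : Nat) → Type₀) → t) (succ (succ (elimNat (λ (k : Nat) → Nat) 1 (λ (τ : Nat) → λ (c : Nat) → succ c) 0))) 1) → λ (β : Nat) → succ β) l) 0 0
  ~> (λ (l : Nat) → elimNat (λ (v : Nat) → Nat) l (λ (a : elimNat (λ (j : Nat) → (s : Nat) → Type₀) ((λ (ρ : Type₀) → λ (h : Nat) → ρ) Nat) (λ (y : Nat) → λ (σ : (t : Nat) → Type₀) → σ) (succ (succ (elimNat (λ (ω : Nat) → Nat) 1 (λ (k : Nat) → λ (τ : Nat) → succ τ) 0))) 1) → λ (c : Nat) → succ c) 0) 0
  ~> elimNat (λ (l : Nat) → Nat) 0 (λ (v : elimNat (λ (a : Nat) → (j : Nat) → Type₀) ((λ (s : Type₀) → λ (ρ : Nat) → s) Nat) (λ (h : Nat) → λ (y : (σ : Nat) → Type₀) → y) (succ (succ (elimNat (λ (t : Nat) → Nat) 1 (λ (ω : Nat) → λ (k : Nat) → succ k) 0))) 1) → λ (τ : Nat) → succ τ) 0
  ~> 0
inferred type:
  Nat


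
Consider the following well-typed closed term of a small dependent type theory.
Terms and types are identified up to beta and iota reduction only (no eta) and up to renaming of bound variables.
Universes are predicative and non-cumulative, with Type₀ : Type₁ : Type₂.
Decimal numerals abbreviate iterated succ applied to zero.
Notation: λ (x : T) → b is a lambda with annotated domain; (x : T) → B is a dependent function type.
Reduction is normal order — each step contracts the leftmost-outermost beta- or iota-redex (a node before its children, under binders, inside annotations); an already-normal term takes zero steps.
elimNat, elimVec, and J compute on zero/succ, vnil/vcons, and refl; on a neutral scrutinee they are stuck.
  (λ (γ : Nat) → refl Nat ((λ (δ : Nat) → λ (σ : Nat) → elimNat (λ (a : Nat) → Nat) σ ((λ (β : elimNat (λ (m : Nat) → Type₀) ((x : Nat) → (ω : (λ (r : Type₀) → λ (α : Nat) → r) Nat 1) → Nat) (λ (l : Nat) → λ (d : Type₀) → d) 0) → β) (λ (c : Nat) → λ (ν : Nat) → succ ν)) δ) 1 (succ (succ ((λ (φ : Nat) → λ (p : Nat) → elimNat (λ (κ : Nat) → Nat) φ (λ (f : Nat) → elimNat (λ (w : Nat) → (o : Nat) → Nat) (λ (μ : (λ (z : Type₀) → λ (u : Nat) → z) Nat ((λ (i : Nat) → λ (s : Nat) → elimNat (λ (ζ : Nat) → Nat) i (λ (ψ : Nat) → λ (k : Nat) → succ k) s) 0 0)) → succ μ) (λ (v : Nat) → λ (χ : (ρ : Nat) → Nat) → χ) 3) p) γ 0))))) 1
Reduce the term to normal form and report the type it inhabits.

resulting normal form:
  refl Nat 4
inferred type:
  Eq Nat 4 4
observation: 11 normal-order steps separate the term from its normal form.


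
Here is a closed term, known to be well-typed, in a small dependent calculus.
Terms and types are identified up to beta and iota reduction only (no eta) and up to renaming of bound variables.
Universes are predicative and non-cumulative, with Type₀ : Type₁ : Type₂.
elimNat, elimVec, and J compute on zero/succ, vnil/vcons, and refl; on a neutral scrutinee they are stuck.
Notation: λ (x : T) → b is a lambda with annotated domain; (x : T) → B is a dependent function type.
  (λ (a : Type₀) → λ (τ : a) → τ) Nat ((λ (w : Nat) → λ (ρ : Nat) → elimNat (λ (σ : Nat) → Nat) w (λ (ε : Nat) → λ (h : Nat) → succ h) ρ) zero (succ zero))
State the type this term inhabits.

inferred type:
  Nat
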